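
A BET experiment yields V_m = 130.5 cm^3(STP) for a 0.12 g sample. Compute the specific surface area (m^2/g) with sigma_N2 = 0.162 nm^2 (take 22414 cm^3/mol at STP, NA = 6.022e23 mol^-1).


Number of moles in monolayer = V_m / 22414 = 130.5 / 22414 = 0.00582225
Number of molecules = moles * NA = 0.00582225 * 6.022e23
SA = molecules * sigma / mass
SA = (130.5 / 22414) * 6.022e23 * 0.162e-18 / 0.12
SA = 4733.3 m^2/g

4733.3


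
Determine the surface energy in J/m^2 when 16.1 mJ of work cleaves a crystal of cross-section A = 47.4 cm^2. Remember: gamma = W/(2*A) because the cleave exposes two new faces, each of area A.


Convert: A = 47.4 cm^2 = 0.00474 m^2, W = 16.1 mJ = 0.0161 J
Cleaving exposes two faces of area A, so total new surface = 2*A and gamma = W / (2*A)
gamma = 0.0161 / (2 * 0.00474)
gamma = 1.698 J/m^2

1.698


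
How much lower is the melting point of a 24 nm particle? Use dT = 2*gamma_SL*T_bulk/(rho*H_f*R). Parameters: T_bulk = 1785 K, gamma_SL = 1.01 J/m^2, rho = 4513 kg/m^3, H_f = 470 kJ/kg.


Radius R = 24/2 = 12 nm = 1.2e-08 m
Convert H_f = 470 kJ/kg = 470000 J/kg
dT = 2 * gamma_SL * T_bulk / (rho * H_f * R)
dT = 2 * 1.01 * 1785 / (4513 * 470000 * 1.2e-08)
dT = 141.7 K

141.7


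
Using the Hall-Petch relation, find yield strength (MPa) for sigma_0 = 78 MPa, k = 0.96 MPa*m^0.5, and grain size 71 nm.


d = 71 nm = 7.1e-08 m
sqrt(d) = 0.0002664583
Hall-Petch contribution = k / sqrt(d) = 0.96 / 0.0002664583 = 3602.8 MPa
sigma = sigma_0 + k/sqrt(d) = 78 + 3602.8 = 3680.8 MPa

3680.8


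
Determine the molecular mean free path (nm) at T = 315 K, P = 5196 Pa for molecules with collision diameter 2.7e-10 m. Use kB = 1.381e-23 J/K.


Mean free path: lambda = kB*T / (sqrt(2) * pi * d^2 * P)
lambda = 1.381e-23 * 315 / (sqrt(2) * pi * (2.7e-10)^2 * 5196)
lambda = 2.58489e-06 m
lambda = 2584.89 nm

2584.89


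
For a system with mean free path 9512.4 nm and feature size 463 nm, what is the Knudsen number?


Knudsen number Kn = lambda / L
Kn = 9512.4 / 463
Kn = 20.5451

20.5451


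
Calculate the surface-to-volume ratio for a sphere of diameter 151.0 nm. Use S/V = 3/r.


Radius r = 151.0/2 = 75.5 nm
S/V = 3 / r = 3 / 75.5
S/V = 0.0397 nm^-1

0.0397


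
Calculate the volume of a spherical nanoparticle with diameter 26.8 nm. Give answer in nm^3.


Radius r = 26.8/2 = 13.4 nm
Volume V = (4/3) * pi * r^3
V = (4/3) * pi * (13.4)^3
V = 10078.66 nm^3

10078.66


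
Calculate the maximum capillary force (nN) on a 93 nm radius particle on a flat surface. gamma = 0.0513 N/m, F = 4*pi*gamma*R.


Convert radius: R = 93 nm = 9.3e-08 m
F = 4 * pi * gamma * R
F = 4 * pi * 0.0513 * 9.3e-08
F = 5.99529e-08 N = 59.9529 nN

59.9529


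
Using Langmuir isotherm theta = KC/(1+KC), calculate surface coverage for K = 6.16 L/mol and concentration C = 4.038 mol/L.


Langmuir isotherm: theta = K*C / (1 + K*C)
K*C = 6.16 * 4.038 = 24.87408
theta = 24.87408 / (1 + 24.87408) = 24.87408 / 25.87408
theta = 0.9614

0.9614


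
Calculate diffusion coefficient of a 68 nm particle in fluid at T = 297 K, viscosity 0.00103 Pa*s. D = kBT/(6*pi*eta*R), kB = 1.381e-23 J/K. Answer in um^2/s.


Radius R = 68/2 = 34 nm = 3.4e-08 m
D = kB*T / (6*pi*eta*R)
D = 1.381e-23 * 297 / (6 * pi * 0.00103 * 3.4e-08)
D = 6.21345e-12 m^2/s = 6.213 um^2/s

6.213


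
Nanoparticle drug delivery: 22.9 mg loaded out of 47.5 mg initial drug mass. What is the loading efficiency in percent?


Drug loading efficiency = (drug loaded / drug initial) * 100
DLE = 22.9 / 47.5 * 100
DLE = 0.4821 * 100
DLE = 48.21%

48.21


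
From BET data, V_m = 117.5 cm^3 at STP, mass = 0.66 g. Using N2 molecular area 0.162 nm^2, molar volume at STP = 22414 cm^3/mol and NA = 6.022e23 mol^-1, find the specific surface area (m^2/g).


Number of moles in monolayer = V_m / 22414 = 117.5 / 22414 = 0.00524226
Number of molecules = moles * NA = 0.00524226 * 6.022e23
SA = molecules * sigma / mass
SA = (117.5 / 22414) * 6.022e23 * 0.162e-18 / 0.66
SA = 774.9 m^2/g

774.9


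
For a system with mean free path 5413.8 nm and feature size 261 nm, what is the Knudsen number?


Knudsen number Kn = lambda / L
Kn = 5413.8 / 261
Kn = 20.7425

20.7425


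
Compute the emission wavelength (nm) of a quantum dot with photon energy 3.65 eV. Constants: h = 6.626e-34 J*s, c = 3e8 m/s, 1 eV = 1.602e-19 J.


Convert energy: E = 3.65 eV = 3.65 * 1.602e-19 = 5.8473e-19 J
lambda = h*c / E = 6.626e-34 * 3e8 / 5.8473e-19
lambda = 3.39952e-07 m = 340.0 nm

340.0


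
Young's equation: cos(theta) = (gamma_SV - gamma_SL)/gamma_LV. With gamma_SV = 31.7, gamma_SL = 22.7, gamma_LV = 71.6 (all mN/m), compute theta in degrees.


cos(theta) = (gamma_SV - gamma_SL) / gamma_LV
cos(theta) = (31.7 - 22.7) / 71.6
cos(theta) = 0.125698
theta = arccos(0.125698) = 82.78 degrees

82.78


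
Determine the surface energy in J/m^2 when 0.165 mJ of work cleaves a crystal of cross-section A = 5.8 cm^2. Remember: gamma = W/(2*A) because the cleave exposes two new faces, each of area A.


Convert: A = 5.8 cm^2 = 0.00058 m^2, W = 0.165 mJ = 0.000165 J
Cleaving exposes two faces of area A, so total new surface = 2*A and gamma = W / (2*A)
gamma = 0.000165 / (2 * 0.00058)
gamma = 0.142 J/m^2

0.142


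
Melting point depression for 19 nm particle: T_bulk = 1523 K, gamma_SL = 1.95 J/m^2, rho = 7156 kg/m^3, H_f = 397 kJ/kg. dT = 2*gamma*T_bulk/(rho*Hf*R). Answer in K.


Radius R = 19/2 = 9.5 nm = 9.5e-09 m
Convert H_f = 397 kJ/kg = 397000 J/kg
dT = 2 * gamma_SL * T_bulk / (rho * H_f * R)
dT = 2 * 1.95 * 1523 / (7156 * 397000 * 9.5e-09)
dT = 220.1 K

220.1


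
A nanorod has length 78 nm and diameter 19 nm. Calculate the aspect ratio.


Aspect ratio AR = length / diameter
AR = 78 / 19
AR = 4.11

4.11


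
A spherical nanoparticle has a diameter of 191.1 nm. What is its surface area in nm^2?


Radius r = 191.1/2 = 95.55 nm
Surface area SA = 4 * pi * r^2
SA = 4 * pi * (95.55)^2
SA = 114728.48 nm^2

114728.48


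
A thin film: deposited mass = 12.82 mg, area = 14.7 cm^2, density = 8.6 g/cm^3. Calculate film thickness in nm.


Convert: m = 12.82 mg = 1.2820e-05 kg, A = 14.7 cm^2 = 1.4700e-03 m^2, rho = 8.6 g/cm^3 = 8600 kg/m^3
t = m / (A * rho)
t = 1.2820e-05 / (1.4700e-03 * 8600)
t = 1.0141e-06 m = 1014.1 nm

1014.1


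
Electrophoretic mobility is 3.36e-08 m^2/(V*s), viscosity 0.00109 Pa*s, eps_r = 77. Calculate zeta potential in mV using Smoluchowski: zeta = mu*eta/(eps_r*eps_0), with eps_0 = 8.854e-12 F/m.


Smoluchowski equation: zeta = mu * eta / (eps_r * eps_0)
zeta = 3.36e-08 * 0.00109 / (77 * 8.854e-12)
zeta = 0.05372 V = 53.72 mV

53.72


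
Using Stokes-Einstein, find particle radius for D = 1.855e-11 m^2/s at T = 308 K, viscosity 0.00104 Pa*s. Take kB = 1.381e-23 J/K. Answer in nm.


Stokes-Einstein: R = kB*T / (6*pi*eta*D)
R = 1.381e-23 * 308 / (6 * pi * 0.00104 * 1.855e-11)
R = 1.16968e-08 m = 11.7 nm

11.7


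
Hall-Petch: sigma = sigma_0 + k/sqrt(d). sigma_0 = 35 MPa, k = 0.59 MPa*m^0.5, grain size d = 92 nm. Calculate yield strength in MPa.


d = 92 nm = 9.2e-08 m
sqrt(d) = 0.000303315
Hall-Petch contribution = k / sqrt(d) = 0.59 / 0.000303315 = 1945.2 MPa
sigma = sigma_0 + k/sqrt(d) = 35 + 1945.2 = 1980.2 MPa

1980.2


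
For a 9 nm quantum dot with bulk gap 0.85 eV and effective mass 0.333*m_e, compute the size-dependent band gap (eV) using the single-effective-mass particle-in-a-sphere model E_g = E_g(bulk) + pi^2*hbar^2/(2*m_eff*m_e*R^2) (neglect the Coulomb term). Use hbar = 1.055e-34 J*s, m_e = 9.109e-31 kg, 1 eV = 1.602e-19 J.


Radius R = 9/2 nm = 4.5e-09 m
Confinement energy dE = pi^2 * hbar^2 / (2 * m_eff * m_e * R^2)
dE = pi^2 * (1.055e-34)^2 / (2 * 0.333 * 9.109e-31 * (4.5e-09)^2) J, divided by 1.602e-19 J/eV
dE = 0.0558 eV
Total band gap = E_g(bulk) + dE = 0.85 + 0.0558 = 0.9058 eV

0.9058


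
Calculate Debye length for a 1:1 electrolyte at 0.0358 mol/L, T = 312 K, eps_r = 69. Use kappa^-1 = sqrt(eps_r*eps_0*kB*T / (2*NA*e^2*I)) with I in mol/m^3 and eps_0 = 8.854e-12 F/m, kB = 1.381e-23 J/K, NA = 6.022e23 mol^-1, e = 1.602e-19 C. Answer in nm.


Ionic strength I = 0.0358 * 1^2 * 1000 = 35.8 mol/m^3
kappa^-1 = sqrt(69 * 8.854e-12 * 1.381e-23 * 312 / (2 * 6.022e23 * (1.602e-19)^2 * 35.8))
kappa^-1 = 1.542 nm

1.542


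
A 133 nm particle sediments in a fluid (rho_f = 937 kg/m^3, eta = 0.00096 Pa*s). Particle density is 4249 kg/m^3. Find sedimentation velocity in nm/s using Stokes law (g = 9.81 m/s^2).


Radius R = 133/2 nm = 6.65e-08 m
Density difference = 4249 - 937 = 3312 kg/m^3
v = 2 * R^2 * (rho_p - rho_f) * g / (9 * eta)
v = 2 * (6.65e-08)^2 * 3312 * 9.81 / (9 * 0.00096)
v = 3.32597e-08 m/s = 33.2597 nm/s

33.2597


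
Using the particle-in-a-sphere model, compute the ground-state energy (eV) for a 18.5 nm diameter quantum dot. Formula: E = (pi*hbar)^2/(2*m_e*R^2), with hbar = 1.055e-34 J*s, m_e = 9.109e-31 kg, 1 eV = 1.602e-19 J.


Radius R = 18.5/2 = 9.25 nm = 9.25e-09 m
E = (pi * 1.055e-34)^2 / (2 * 9.109e-31 * (9.25e-09)^2)
E(J) = 7.04726e-22
E = E(J) / 1.602e-19 = 0.0044 eV

0.0044


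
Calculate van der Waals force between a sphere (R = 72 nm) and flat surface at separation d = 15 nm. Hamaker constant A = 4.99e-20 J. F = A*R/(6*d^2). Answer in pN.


Convert to SI: R = 72 nm = 7.2e-08 m, d = 15 nm = 1.5e-08 m
F = A * R / (6 * d^2)
F = 4.99e-20 * 7.2e-08 / (6 * (1.5e-08)^2)
F = 2.66133e-12 N = 2.661 pN

2.661


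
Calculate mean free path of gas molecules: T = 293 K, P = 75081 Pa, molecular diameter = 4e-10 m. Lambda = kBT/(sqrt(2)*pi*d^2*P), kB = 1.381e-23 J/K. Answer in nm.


Mean free path: lambda = kB*T / (sqrt(2) * pi * d^2 * P)
lambda = 1.381e-23 * 293 / (sqrt(2) * pi * (4e-10)^2 * 75081)
lambda = 7.58135e-08 m
lambda = 75.81 nm

75.81


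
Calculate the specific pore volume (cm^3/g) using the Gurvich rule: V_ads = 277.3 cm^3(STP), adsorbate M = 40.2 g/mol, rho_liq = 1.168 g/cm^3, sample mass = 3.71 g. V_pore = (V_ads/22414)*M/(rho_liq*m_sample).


Moles adsorbed n = V_ads / 22414 = 277.3 / 22414 = 1.237173e-02 mol
Liquid volume V_liq = n * M / rho_liq = 1.237173e-02 * 40.2 / 1.168 = 0.42581 cm^3
Specific pore volume V_pore = V_liq / m_sample = 0.42581 / 3.71
V_pore = 0.1148 cm^3/g

0.1148


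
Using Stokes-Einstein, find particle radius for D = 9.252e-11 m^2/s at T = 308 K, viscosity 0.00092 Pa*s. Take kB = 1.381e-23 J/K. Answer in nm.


Stokes-Einstein: R = kB*T / (6*pi*eta*D)
R = 1.381e-23 * 308 / (6 * pi * 0.00092 * 9.252e-11)
R = 2.65106e-09 m = 2.65 nm

2.65


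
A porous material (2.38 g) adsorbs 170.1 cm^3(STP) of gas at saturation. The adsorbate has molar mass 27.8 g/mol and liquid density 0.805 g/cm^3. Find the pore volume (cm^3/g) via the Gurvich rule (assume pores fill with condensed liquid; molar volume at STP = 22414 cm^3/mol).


Moles adsorbed n = V_ads / 22414 = 170.1 / 22414 = 7.589007e-03 mol
Liquid volume V_liq = n * M / rho_liq = 7.589007e-03 * 27.8 / 0.805 = 0.26208 cm^3
Specific pore volume V_pore = V_liq / m_sample = 0.26208 / 2.38
V_pore = 0.1101 cm^3/g

0.1101


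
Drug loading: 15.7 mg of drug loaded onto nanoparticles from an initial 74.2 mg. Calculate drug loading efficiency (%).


Drug loading efficiency = (drug loaded / drug initial) * 100
DLE = 15.7 / 74.2 * 100
DLE = 0.2116 * 100
DLE = 21.16%

21.16


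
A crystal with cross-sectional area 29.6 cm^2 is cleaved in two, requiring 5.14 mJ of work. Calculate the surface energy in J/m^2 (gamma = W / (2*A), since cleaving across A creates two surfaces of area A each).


Convert: A = 29.6 cm^2 = 0.00296 m^2, W = 5.14 mJ = 0.00514 J
Cleaving exposes two faces of area A, so total new surface = 2*A and gamma = W / (2*A)
gamma = 0.00514 / (2 * 0.00296)
gamma = 0.868 J/m^2

0.868


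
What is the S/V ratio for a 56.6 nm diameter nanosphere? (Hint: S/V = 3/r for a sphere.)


Radius r = 56.6/2 = 28.3 nm
S/V = 3 / r = 3 / 28.3
S/V = 0.106 nm^-1

0.106


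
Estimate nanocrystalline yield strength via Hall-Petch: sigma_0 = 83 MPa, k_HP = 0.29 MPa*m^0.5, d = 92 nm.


d = 92 nm = 9.2e-08 m
sqrt(d) = 0.000303315
Hall-Petch contribution = k / sqrt(d) = 0.29 / 0.000303315 = 956.1 MPa
sigma = sigma_0 + k/sqrt(d) = 83 + 956.1 = 1039.1 MPa

1039.1


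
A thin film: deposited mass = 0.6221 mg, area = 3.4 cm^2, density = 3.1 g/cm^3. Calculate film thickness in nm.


Convert: m = 0.6221 mg = 6.2210e-07 kg, A = 3.4 cm^2 = 3.4000e-04 m^2, rho = 3.1 g/cm^3 = 3100 kg/m^3
t = m / (A * rho)
t = 6.2210e-07 / (3.4000e-04 * 3100)
t = 5.9023e-07 m = 590.2 nm

590.2


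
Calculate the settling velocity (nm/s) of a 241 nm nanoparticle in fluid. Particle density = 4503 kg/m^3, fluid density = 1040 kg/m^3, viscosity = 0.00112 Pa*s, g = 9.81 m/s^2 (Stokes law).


Radius R = 241/2 nm = 1.205e-07 m
Density difference = 4503 - 1040 = 3463 kg/m^3
v = 2 * R^2 * (rho_p - rho_f) * g / (9 * eta)
v = 2 * (1.205e-07)^2 * 3463 * 9.81 / (9 * 0.00112)
v = 9.78735e-08 m/s = 97.8735 nm/s

97.8735


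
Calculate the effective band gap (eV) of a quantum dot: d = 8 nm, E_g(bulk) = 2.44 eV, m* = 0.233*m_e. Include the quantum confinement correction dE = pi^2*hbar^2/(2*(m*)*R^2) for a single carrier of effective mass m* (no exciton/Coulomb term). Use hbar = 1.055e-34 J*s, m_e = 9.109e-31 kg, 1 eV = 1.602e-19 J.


Radius R = 8/2 nm = 4e-09 m
Confinement energy dE = pi^2 * hbar^2 / (2 * m_eff * m_e * R^2)
dE = pi^2 * (1.055e-34)^2 / (2 * 0.233 * 9.109e-31 * (4e-09)^2) J, divided by 1.602e-19 J/eV
dE = 0.101 eV
Total band gap = E_g(bulk) + dE = 2.44 + 0.101 = 2.541 eV

2.541


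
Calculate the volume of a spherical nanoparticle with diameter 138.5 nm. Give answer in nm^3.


Radius r = 138.5/2 = 69.25 nm
Volume V = (4/3) * pi * r^3
V = (4/3) * pi * (69.25)^3
V = 1391066.66 nm^3

1391066.66


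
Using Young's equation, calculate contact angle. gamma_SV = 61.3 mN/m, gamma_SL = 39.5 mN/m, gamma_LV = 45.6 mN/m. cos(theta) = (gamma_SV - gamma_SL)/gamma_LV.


cos(theta) = (gamma_SV - gamma_SL) / gamma_LV
cos(theta) = (61.3 - 39.5) / 45.6
cos(theta) = 0.47807
theta = arccos(0.47807) = 61.44 degrees

61.44


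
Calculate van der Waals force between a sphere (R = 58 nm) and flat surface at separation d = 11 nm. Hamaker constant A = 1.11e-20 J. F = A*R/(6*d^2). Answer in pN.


Convert to SI: R = 58 nm = 5.8e-08 m, d = 11 nm = 1.1e-08 m
F = A * R / (6 * d^2)
F = 1.11e-20 * 5.8e-08 / (6 * (1.1e-08)^2)
F = 8.86777e-13 N = 0.887 pN

0.887


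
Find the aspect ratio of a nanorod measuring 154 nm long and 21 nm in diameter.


Aspect ratio AR = length / diameter
AR = 154 / 21
AR = 7.33

7.33


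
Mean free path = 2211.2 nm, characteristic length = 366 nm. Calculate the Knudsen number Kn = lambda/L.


Knudsen number Kn = lambda / L
Kn = 2211.2 / 366
Kn = 6.0415

6.0415


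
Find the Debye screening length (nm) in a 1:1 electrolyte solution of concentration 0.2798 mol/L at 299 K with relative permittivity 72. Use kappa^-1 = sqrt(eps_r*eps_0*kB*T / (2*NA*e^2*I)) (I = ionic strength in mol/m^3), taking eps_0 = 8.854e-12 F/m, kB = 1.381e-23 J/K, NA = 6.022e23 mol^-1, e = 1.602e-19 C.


Ionic strength I = 0.2798 * 1^2 * 1000 = 279.8 mol/m^3
kappa^-1 = sqrt(72 * 8.854e-12 * 1.381e-23 * 299 / (2 * 6.022e23 * (1.602e-19)^2 * 279.8))
kappa^-1 = 0.552 nm

0.552


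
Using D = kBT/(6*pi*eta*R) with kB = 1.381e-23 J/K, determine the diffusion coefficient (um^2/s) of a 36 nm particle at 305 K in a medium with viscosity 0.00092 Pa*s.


Radius R = 36/2 = 18 nm = 1.8e-08 m
D = kB*T / (6*pi*eta*R)
D = 1.381e-23 * 305 / (6 * pi * 0.00092 * 1.8e-08)
D = 1.34937e-11 m^2/s = 13.494 um^2/s

13.494


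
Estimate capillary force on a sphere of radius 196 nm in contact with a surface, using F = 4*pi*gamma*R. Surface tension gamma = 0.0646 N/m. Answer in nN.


Convert radius: R = 196 nm = 1.96e-07 m
F = 4 * pi * gamma * R
F = 4 * pi * 0.0646 * 1.96e-07
F = 1.5911e-07 N = 159.1104 nN

159.1104


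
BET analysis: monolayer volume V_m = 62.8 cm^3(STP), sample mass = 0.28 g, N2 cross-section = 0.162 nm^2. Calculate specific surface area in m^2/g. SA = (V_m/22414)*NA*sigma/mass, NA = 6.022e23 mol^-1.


Number of moles in monolayer = V_m / 22414 = 62.8 / 22414 = 0.00280182
Number of molecules = moles * NA = 0.00280182 * 6.022e23
SA = molecules * sigma / mass
SA = (62.8 / 22414) * 6.022e23 * 0.162e-18 / 0.28
SA = 976.2 m^2/g

976.2


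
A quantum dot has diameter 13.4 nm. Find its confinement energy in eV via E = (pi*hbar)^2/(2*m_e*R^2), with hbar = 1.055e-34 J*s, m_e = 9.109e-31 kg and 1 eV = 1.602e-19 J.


Radius R = 13.4/2 = 6.7 nm = 6.7e-09 m
E = (pi * 1.055e-34)^2 / (2 * 9.109e-31 * (6.7e-09)^2)
E(J) = 1.34324e-21
E = E(J) / 1.602e-19 = 0.0084 eV

0.0084


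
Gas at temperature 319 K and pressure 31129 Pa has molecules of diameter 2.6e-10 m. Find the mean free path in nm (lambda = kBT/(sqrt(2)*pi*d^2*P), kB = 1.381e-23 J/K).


Mean free path: lambda = kB*T / (sqrt(2) * pi * d^2 * P)
lambda = 1.381e-23 * 319 / (sqrt(2) * pi * (2.6e-10)^2 * 31129)
lambda = 4.71203e-07 m
lambda = 471.2 nm

471.2


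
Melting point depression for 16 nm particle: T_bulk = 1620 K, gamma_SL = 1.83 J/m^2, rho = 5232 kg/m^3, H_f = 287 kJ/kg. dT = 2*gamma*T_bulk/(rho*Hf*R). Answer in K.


Radius R = 16/2 = 8 nm = 8e-09 m
Convert H_f = 287 kJ/kg = 287000 J/kg
dT = 2 * gamma_SL * T_bulk / (rho * H_f * R)
dT = 2 * 1.83 * 1620 / (5232 * 287000 * 8e-09)
dT = 493.6 K

493.6


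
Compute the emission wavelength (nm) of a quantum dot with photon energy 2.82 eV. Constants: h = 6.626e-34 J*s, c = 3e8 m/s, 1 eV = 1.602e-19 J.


Convert energy: E = 2.82 eV = 2.82 * 1.602e-19 = 4.51764e-19 J
lambda = h*c / E = 6.626e-34 * 3e8 / 4.51764e-19
lambda = 4.40009e-07 m = 440.0 nm

440.0


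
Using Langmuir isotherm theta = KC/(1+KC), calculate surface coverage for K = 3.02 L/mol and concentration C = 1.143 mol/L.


Langmuir isotherm: theta = K*C / (1 + K*C)
K*C = 3.02 * 1.143 = 3.45186
theta = 3.45186 / (1 + 3.45186) = 3.45186 / 4.45186
theta = 0.7754

0.7754


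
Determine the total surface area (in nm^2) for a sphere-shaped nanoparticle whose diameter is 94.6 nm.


Radius r = 94.6/2 = 47.3 nm
Surface area SA = 4 * pi * r^2
SA = 4 * pi * (47.3)^2
SA = 28114.62 nm^2

28114.62


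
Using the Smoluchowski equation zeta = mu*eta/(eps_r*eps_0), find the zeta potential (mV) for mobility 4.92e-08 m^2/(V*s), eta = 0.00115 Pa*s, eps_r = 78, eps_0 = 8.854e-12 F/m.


Smoluchowski equation: zeta = mu * eta / (eps_r * eps_0)
zeta = 4.92e-08 * 0.00115 / (78 * 8.854e-12)
zeta = 0.081927 V = 81.93 mV

81.93


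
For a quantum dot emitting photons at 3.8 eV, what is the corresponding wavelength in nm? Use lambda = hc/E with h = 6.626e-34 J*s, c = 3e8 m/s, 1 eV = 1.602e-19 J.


Convert energy: E = 3.8 eV = 3.8 * 1.602e-19 = 6.0876e-19 J
lambda = h*c / E = 6.626e-34 * 3e8 / 6.0876e-19
lambda = 3.26533e-07 m = 326.5 nm

326.5


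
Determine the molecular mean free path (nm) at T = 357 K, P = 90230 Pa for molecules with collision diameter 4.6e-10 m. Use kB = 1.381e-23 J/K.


Mean free path: lambda = kB*T / (sqrt(2) * pi * d^2 * P)
lambda = 1.381e-23 * 357 / (sqrt(2) * pi * (4.6e-10)^2 * 90230)
lambda = 5.81206e-08 m
lambda = 58.12 nm

58.12


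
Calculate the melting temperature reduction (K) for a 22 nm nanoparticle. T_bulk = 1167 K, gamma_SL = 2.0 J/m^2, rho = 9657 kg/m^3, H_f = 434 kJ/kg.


Radius R = 22/2 = 11 nm = 1.1e-08 m
Convert H_f = 434 kJ/kg = 434000 J/kg
dT = 2 * gamma_SL * T_bulk / (rho * H_f * R)
dT = 2 * 2.0 * 1167 / (9657 * 434000 * 1.1e-08)
dT = 101.3 K

101.3


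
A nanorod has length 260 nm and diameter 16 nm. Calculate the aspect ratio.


Aspect ratio AR = length / diameter
AR = 260 / 16
AR = 16.25

16.25


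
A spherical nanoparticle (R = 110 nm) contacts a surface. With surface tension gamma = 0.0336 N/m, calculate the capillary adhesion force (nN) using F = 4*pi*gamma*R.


Convert radius: R = 110 nm = 1.1e-07 m
F = 4 * pi * gamma * R
F = 4 * pi * 0.0336 * 1.1e-07
F = 4.64453e-08 N = 46.4453 nN

46.4453


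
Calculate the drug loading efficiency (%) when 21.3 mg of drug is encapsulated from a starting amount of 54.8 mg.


Drug loading efficiency = (drug loaded / drug initial) * 100
DLE = 21.3 / 54.8 * 100
DLE = 0.3887 * 100
DLE = 38.87%

38.87


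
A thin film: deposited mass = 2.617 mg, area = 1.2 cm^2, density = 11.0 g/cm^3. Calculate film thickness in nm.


Convert: m = 2.617 mg = 2.6170e-06 kg, A = 1.2 cm^2 = 1.2000e-04 m^2, rho = 11.0 g/cm^3 = 11000 kg/m^3
t = m / (A * rho)
t = 2.6170e-06 / (1.2000e-04 * 11000)
t = 1.9826e-06 m = 1982.6 nm

1982.6


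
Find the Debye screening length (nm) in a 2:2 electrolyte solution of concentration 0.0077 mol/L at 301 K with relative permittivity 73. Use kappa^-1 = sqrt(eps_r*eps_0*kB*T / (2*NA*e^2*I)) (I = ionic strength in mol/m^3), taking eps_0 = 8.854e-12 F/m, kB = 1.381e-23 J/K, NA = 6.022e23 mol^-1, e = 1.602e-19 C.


Ionic strength I = 0.0077 * 2^2 * 1000 = 30.8 mol/m^3
kappa^-1 = sqrt(73 * 8.854e-12 * 1.381e-23 * 301 / (2 * 6.022e23 * (1.602e-19)^2 * 30.8))
kappa^-1 = 1.68 nm

1.68


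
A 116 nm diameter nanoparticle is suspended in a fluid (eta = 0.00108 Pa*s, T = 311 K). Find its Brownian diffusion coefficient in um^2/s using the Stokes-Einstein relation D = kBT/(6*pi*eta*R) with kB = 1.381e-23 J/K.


Radius R = 116/2 = 58 nm = 5.8e-08 m
D = kB*T / (6*pi*eta*R)
D = 1.381e-23 * 311 / (6 * pi * 0.00108 * 5.8e-08)
D = 3.63748e-12 m^2/s = 3.637 um^2/s

3.637


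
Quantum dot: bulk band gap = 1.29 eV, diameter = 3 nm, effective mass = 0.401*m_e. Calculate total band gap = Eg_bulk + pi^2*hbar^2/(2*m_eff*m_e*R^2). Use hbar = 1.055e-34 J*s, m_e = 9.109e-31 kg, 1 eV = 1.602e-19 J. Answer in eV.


Radius R = 3/2 nm = 1.5e-09 m
Confinement energy dE = pi^2 * hbar^2 / (2 * m_eff * m_e * R^2)
dE = pi^2 * (1.055e-34)^2 / (2 * 0.401 * 9.109e-31 * (1.5e-09)^2) J, divided by 1.602e-19 J/eV
dE = 0.4172 eV
Total band gap = E_g(bulk) + dE = 1.29 + 0.4172 = 1.7072 eV

1.7072


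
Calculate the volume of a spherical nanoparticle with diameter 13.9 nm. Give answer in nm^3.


Radius r = 13.9/2 = 6.95 nm
Volume V = (4/3) * pi * r^3
V = (4/3) * pi * (6.95)^3
V = 1406.19 nm^3

1406.19


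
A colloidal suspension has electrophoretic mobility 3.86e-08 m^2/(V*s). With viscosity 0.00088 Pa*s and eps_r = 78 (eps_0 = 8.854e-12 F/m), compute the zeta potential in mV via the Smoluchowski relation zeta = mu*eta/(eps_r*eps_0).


Smoluchowski equation: zeta = mu * eta / (eps_r * eps_0)
zeta = 3.86e-08 * 0.00088 / (78 * 8.854e-12)
zeta = 0.049185 V = 49.19 mV

49.19


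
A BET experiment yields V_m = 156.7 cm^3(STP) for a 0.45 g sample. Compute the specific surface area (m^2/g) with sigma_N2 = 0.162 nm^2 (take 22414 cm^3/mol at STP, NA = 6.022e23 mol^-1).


Number of moles in monolayer = V_m / 22414 = 156.7 / 22414 = 0.00699117
Number of molecules = moles * NA = 0.00699117 * 6.022e23
SA = molecules * sigma / mass
SA = (156.7 / 22414) * 6.022e23 * 0.162e-18 / 0.45
SA = 1515.6 m^2/g

1515.6


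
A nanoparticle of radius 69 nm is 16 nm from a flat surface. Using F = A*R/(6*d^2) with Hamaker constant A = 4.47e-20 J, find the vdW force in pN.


Convert to SI: R = 69 nm = 6.9e-08 m, d = 16 nm = 1.6e-08 m
F = A * R / (6 * d^2)
F = 4.47e-20 * 6.9e-08 / (6 * (1.6e-08)^2)
F = 2.00801e-12 N = 2.008 pN

2.008


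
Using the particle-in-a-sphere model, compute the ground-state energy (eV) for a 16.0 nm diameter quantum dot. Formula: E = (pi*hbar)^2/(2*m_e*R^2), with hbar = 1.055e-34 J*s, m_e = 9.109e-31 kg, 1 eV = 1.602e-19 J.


Radius R = 16.0/2 = 8 nm = 8e-09 m
E = (pi * 1.055e-34)^2 / (2 * 9.109e-31 * (8e-09)^2)
E(J) = 9.42159e-22
E = E(J) / 1.602e-19 = 0.0059 eV

0.0059


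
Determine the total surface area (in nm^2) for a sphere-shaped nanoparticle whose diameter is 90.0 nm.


Radius r = 90.0/2 = 45 nm
Surface area SA = 4 * pi * r^2
SA = 4 * pi * (45)^2
SA = 25446.9 nm^2

25446.9


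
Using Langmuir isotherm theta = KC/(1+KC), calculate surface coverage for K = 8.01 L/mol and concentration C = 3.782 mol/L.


Langmuir isotherm: theta = K*C / (1 + K*C)
K*C = 8.01 * 3.782 = 30.29382
theta = 30.29382 / (1 + 30.29382) = 30.29382 / 31.29382
theta = 0.968

0.968


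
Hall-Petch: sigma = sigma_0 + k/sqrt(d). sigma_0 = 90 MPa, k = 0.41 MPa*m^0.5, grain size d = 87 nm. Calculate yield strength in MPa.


d = 87 nm = 8.7e-08 m
sqrt(d) = 0.0002949576
Hall-Petch contribution = k / sqrt(d) = 0.41 / 0.0002949576 = 1390.0 MPa
sigma = sigma_0 + k/sqrt(d) = 90 + 1390.0 = 1480.0 MPa

1480.0


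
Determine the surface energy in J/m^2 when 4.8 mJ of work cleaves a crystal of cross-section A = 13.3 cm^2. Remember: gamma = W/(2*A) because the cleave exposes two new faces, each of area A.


Convert: A = 13.3 cm^2 = 0.00133 m^2, W = 4.8 mJ = 0.0048 J
Cleaving exposes two faces of area A, so total new surface = 2*A and gamma = W / (2*A)
gamma = 0.0048 / (2 * 0.00133)
gamma = 1.805 J/m^2

1.805


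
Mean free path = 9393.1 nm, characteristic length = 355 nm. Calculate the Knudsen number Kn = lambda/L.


Knudsen number Kn = lambda / L
Kn = 9393.1 / 355
Kn = 26.4594

26.4594


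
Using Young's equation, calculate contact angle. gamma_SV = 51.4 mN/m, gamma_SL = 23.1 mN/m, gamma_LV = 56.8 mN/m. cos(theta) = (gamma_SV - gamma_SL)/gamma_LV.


cos(theta) = (gamma_SV - gamma_SL) / gamma_LV
cos(theta) = (51.4 - 23.1) / 56.8
cos(theta) = 0.498239
theta = arccos(0.498239) = 60.12 degrees

60.12


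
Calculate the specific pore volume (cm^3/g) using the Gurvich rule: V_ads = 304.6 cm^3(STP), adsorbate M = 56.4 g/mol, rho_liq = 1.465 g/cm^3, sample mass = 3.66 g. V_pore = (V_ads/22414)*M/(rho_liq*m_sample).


Moles adsorbed n = V_ads / 22414 = 304.6 / 22414 = 1.358972e-02 mol
Liquid volume V_liq = n * M / rho_liq = 1.358972e-02 * 56.4 / 1.465 = 0.52318 cm^3
Specific pore volume V_pore = V_liq / m_sample = 0.52318 / 3.66
V_pore = 0.1429 cm^3/g

0.1429


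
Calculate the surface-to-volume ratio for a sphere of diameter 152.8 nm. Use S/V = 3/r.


Radius r = 152.8/2 = 76.4 nm
S/V = 3 / r = 3 / 76.4
S/V = 0.0393 nm^-1

0.0393


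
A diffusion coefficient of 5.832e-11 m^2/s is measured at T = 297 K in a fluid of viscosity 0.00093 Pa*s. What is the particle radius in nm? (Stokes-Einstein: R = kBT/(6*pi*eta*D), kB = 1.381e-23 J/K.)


Stokes-Einstein: R = kB*T / (6*pi*eta*D)
R = 1.381e-23 * 297 / (6 * pi * 0.00093 * 5.832e-11)
R = 4.01189e-09 m = 4.01 nm

4.01


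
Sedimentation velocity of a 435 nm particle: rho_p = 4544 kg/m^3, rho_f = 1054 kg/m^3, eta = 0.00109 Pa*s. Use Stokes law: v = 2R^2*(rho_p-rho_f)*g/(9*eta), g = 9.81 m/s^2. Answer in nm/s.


Radius R = 435/2 nm = 2.175e-07 m
Density difference = 4544 - 1054 = 3490 kg/m^3
v = 2 * R^2 * (rho_p - rho_f) * g / (9 * eta)
v = 2 * (2.175e-07)^2 * 3490 * 9.81 / (9 * 0.00109)
v = 3.30198e-07 m/s = 330.1976 nm/s

330.1976


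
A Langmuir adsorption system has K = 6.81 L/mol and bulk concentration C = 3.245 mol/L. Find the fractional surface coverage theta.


Langmuir isotherm: theta = K*C / (1 + K*C)
K*C = 6.81 * 3.245 = 22.09845
theta = 22.09845 / (1 + 22.09845) = 22.09845 / 23.09845
theta = 0.9567

0.9567


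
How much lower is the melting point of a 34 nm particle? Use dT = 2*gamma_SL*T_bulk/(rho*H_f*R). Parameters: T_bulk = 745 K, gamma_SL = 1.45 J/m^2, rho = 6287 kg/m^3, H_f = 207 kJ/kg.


Radius R = 34/2 = 17 nm = 1.7e-08 m
Convert H_f = 207 kJ/kg = 207000 J/kg
dT = 2 * gamma_SL * T_bulk / (rho * H_f * R)
dT = 2 * 1.45 * 745 / (6287 * 207000 * 1.7e-08)
dT = 97.7 K

97.7


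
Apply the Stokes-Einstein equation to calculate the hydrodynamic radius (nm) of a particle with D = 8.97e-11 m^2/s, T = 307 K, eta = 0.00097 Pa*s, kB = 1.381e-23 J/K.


Stokes-Einstein: R = kB*T / (6*pi*eta*D)
R = 1.381e-23 * 307 / (6 * pi * 0.00097 * 8.97e-11)
R = 2.58504e-09 m = 2.59 nm

2.59


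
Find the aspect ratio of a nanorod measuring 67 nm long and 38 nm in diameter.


Aspect ratio AR = length / diameter
AR = 67 / 38
AR = 1.76

1.76


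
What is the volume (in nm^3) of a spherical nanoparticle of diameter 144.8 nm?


Radius r = 144.8/2 = 72.4 nm
Volume V = (4/3) * pi * r^3
V = (4/3) * pi * (72.4)^3
V = 1589660.23 nm^3

1589660.23


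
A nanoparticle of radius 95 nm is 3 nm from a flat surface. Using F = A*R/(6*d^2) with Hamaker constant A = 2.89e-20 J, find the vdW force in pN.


Convert to SI: R = 95 nm = 9.5e-08 m, d = 3 nm = 3e-09 m
F = A * R / (6 * d^2)
F = 2.89e-20 * 9.5e-08 / (6 * (3e-09)^2)
F = 5.08426e-11 N = 50.843 pN

50.843


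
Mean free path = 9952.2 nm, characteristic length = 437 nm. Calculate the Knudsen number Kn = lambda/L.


Knudsen number Kn = lambda / L
Kn = 9952.2 / 437
Kn = 22.7739

22.7739


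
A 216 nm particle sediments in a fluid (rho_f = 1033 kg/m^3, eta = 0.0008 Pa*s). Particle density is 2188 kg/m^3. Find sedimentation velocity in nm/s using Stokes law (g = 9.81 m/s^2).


Radius R = 216/2 nm = 1.08e-07 m
Density difference = 2188 - 1033 = 1155 kg/m^3
v = 2 * R^2 * (rho_p - rho_f) * g / (9 * eta)
v = 2 * (1.08e-07)^2 * 1155 * 9.81 / (9 * 0.0008)
v = 3.6711e-08 m/s = 36.711 nm/s

36.711


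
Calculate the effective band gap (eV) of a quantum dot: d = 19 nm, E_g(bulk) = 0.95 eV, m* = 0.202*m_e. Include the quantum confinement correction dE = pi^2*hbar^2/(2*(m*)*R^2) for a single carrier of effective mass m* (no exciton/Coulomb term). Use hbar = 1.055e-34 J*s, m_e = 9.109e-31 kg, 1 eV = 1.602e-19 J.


Radius R = 19/2 nm = 9.5e-09 m
Confinement energy dE = pi^2 * hbar^2 / (2 * m_eff * m_e * R^2)
dE = pi^2 * (1.055e-34)^2 / (2 * 0.202 * 9.109e-31 * (9.5e-09)^2) J, divided by 1.602e-19 J/eV
dE = 0.0206 eV
Total band gap = E_g(bulk) + dE = 0.95 + 0.0206 = 0.9706 eV

0.9706


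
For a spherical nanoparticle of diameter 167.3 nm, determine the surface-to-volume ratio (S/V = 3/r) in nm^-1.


Radius r = 167.3/2 = 83.65 nm
S/V = 3 / r = 3 / 83.65
S/V = 0.0359 nm^-1

0.0359


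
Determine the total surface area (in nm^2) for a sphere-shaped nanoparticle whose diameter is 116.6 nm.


Radius r = 116.6/2 = 58.3 nm
Surface area SA = 4 * pi * r^2
SA = 4 * pi * (58.3)^2
SA = 42711.71 nm^2

42711.71


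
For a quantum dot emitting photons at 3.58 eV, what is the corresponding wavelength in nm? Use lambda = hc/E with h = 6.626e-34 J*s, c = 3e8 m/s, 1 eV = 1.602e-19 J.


Convert energy: E = 3.58 eV = 3.58 * 1.602e-19 = 5.73516e-19 J
lambda = h*c / E = 6.626e-34 * 3e8 / 5.73516e-19
lambda = 3.46599e-07 m = 346.6 nm

346.6


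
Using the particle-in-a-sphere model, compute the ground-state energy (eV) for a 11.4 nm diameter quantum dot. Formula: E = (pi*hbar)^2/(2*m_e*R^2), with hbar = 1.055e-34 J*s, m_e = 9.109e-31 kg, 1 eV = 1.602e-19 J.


Radius R = 11.4/2 = 5.7 nm = 5.7e-09 m
E = (pi * 1.055e-34)^2 / (2 * 9.109e-31 * (5.7e-09)^2)
E(J) = 1.8559e-21
E = E(J) / 1.602e-19 = 0.0116 eV

0.0116


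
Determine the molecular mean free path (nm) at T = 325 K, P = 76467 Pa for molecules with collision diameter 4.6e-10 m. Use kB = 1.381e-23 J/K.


Mean free path: lambda = kB*T / (sqrt(2) * pi * d^2 * P)
lambda = 1.381e-23 * 325 / (sqrt(2) * pi * (4.6e-10)^2 * 76467)
lambda = 6.24342e-08 m
lambda = 62.43 nm

62.43


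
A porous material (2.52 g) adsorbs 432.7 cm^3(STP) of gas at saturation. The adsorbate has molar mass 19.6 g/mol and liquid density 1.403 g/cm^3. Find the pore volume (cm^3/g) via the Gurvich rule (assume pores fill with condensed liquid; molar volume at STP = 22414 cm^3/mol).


Moles adsorbed n = V_ads / 22414 = 432.7 / 22414 = 1.930490e-02 mol
Liquid volume V_liq = n * M / rho_liq = 1.930490e-02 * 19.6 / 1.403 = 0.26969 cm^3
Specific pore volume V_pore = V_liq / m_sample = 0.26969 / 2.52
V_pore = 0.107 cm^3/g

0.107


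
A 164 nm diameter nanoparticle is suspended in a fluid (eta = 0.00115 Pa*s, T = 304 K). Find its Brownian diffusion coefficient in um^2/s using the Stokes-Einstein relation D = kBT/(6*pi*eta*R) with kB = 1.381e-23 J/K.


Radius R = 164/2 = 82 nm = 8.2e-08 m
D = kB*T / (6*pi*eta*R)
D = 1.381e-23 * 304 / (6 * pi * 0.00115 * 8.2e-08)
D = 2.36186e-12 m^2/s = 2.362 um^2/s

2.362


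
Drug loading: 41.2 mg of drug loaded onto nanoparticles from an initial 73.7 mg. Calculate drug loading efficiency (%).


Drug loading efficiency = (drug loaded / drug initial) * 100
DLE = 41.2 / 73.7 * 100
DLE = 0.559 * 100
DLE = 55.9%

55.9


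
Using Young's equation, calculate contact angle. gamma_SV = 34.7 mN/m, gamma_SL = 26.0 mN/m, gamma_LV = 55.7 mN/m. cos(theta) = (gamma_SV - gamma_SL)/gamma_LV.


cos(theta) = (gamma_SV - gamma_SL) / gamma_LV
cos(theta) = (34.7 - 26.0) / 55.7
cos(theta) = 0.156194
theta = arccos(0.156194) = 81.01 degrees

81.01


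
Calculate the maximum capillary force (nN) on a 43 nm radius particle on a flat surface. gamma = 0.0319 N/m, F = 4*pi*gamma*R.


Convert radius: R = 43 nm = 4.3e-08 m
F = 4 * pi * gamma * R
F = 4 * pi * 0.0319 * 4.3e-08
F = 1.72373e-08 N = 17.2373 nN

17.2373


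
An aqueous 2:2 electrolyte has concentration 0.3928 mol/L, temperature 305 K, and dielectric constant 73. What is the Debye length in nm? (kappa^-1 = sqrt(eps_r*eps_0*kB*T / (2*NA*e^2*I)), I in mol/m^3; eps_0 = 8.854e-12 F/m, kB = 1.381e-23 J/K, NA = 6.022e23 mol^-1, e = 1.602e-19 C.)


Ionic strength I = 0.3928 * 2^2 * 1000 = 1571.2 mol/m^3
kappa^-1 = sqrt(73 * 8.854e-12 * 1.381e-23 * 305 / (2 * 6.022e23 * (1.602e-19)^2 * 1571.2))
kappa^-1 = 0.237 nm

0.237


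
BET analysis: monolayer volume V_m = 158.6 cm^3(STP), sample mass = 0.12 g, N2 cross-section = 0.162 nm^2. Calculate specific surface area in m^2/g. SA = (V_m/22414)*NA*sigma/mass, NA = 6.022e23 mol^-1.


Number of moles in monolayer = V_m / 22414 = 158.6 / 22414 = 0.00707593
Number of molecules = moles * NA = 0.00707593 * 6.022e23
SA = molecules * sigma / mass
SA = (158.6 / 22414) * 6.022e23 * 0.162e-18 / 0.12
SA = 5752.5 m^2/g

5752.5


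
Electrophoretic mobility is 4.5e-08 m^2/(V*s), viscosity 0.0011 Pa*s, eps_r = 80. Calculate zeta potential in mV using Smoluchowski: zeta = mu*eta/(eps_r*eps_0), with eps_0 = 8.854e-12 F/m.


Smoluchowski equation: zeta = mu * eta / (eps_r * eps_0)
zeta = 4.5e-08 * 0.0011 / (80 * 8.854e-12)
zeta = 0.069884 V = 69.88 mV

69.88


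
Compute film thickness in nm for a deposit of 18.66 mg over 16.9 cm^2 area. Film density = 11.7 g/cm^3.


Convert: m = 18.66 mg = 1.8660e-05 kg, A = 16.9 cm^2 = 1.6900e-03 m^2, rho = 11.7 g/cm^3 = 11700 kg/m^3
t = m / (A * rho)
t = 1.8660e-05 / (1.6900e-03 * 11700)
t = 9.4371e-07 m = 943.7 nm

943.7


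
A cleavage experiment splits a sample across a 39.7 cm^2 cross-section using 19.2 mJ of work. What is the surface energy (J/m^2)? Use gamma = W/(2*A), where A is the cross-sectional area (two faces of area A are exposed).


Convert: A = 39.7 cm^2 = 0.00397 m^2, W = 19.2 mJ = 0.0192 J
Cleaving exposes two faces of area A, so total new surface = 2*A and gamma = W / (2*A)
gamma = 0.0192 / (2 * 0.00397)
gamma = 2.418 J/m^2

2.418


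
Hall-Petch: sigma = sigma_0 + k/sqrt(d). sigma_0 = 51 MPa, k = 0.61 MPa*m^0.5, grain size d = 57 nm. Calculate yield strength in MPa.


d = 57 nm = 5.7e-08 m
sqrt(d) = 0.0002387467
Hall-Petch contribution = k / sqrt(d) = 0.61 / 0.0002387467 = 2555.0 MPa
sigma = sigma_0 + k/sqrt(d) = 51 + 2555.0 = 2606.0 MPa

2606.0


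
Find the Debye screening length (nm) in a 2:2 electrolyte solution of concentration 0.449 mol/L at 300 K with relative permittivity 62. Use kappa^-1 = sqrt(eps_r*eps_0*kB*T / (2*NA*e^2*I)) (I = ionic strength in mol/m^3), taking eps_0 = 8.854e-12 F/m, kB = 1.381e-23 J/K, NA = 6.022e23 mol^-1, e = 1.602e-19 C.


Ionic strength I = 0.449 * 2^2 * 1000 = 1796 mol/m^3
kappa^-1 = sqrt(62 * 8.854e-12 * 1.381e-23 * 300 / (2 * 6.022e23 * (1.602e-19)^2 * 1796))
kappa^-1 = 0.202 nm

0.202


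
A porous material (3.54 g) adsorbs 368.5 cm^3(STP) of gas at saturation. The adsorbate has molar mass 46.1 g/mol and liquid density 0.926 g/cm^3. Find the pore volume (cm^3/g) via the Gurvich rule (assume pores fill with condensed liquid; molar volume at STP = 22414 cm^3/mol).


Moles adsorbed n = V_ads / 22414 = 368.5 / 22414 = 1.644062e-02 mol
Liquid volume V_liq = n * M / rho_liq = 1.644062e-02 * 46.1 / 0.926 = 0.81848 cm^3
Specific pore volume V_pore = V_liq / m_sample = 0.81848 / 3.54
V_pore = 0.2312 cm^3/g

0.2312


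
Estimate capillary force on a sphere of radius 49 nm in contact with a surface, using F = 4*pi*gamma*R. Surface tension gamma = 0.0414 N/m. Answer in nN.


Convert radius: R = 49 nm = 4.9e-08 m
F = 4 * pi * gamma * R
F = 4 * pi * 0.0414 * 4.9e-08
F = 2.54921e-08 N = 25.4921 nN

25.4921


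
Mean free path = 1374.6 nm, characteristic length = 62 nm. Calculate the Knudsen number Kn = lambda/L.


Knudsen number Kn = lambda / L
Kn = 1374.6 / 62
Kn = 22.171

22.171


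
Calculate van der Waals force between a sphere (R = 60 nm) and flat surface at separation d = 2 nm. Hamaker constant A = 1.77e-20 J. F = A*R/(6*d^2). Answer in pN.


Convert to SI: R = 60 nm = 6e-08 m, d = 2 nm = 2e-09 m
F = A * R / (6 * d^2)
F = 1.77e-20 * 6e-08 / (6 * (2e-09)^2)
F = 4.425e-11 N = 44.25 pN

44.25


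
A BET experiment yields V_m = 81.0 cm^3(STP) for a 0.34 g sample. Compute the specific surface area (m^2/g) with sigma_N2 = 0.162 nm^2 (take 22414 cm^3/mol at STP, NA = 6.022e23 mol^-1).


Number of moles in monolayer = V_m / 22414 = 81.0 / 22414 = 0.00361381
Number of molecules = moles * NA = 0.00361381 * 6.022e23
SA = molecules * sigma / mass
SA = (81.0 / 22414) * 6.022e23 * 0.162e-18 / 0.34
SA = 1036.9 m^2/g

1036.9


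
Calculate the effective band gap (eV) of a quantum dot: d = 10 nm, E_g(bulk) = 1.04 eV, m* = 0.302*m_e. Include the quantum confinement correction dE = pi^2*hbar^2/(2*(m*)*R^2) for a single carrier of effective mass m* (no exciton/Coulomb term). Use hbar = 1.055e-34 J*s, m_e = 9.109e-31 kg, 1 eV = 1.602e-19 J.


Radius R = 10/2 nm = 5e-09 m
Confinement energy dE = pi^2 * hbar^2 / (2 * m_eff * m_e * R^2)
dE = pi^2 * (1.055e-34)^2 / (2 * 0.302 * 9.109e-31 * (5e-09)^2) J, divided by 1.602e-19 J/eV
dE = 0.0499 eV
Total band gap = E_g(bulk) + dE = 1.04 + 0.0499 = 1.0899 eV

1.0899


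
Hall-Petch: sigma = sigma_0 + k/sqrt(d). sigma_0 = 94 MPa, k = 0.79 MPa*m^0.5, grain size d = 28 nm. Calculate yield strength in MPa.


d = 28 nm = 2.8e-08 m
sqrt(d) = 0.000167332
Hall-Petch contribution = k / sqrt(d) = 0.79 / 0.000167332 = 4721.2 MPa
sigma = sigma_0 + k/sqrt(d) = 94 + 4721.2 = 4815.2 MPa

4815.2


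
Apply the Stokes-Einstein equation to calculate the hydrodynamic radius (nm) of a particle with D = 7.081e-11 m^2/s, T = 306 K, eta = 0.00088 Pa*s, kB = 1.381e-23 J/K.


Stokes-Einstein: R = kB*T / (6*pi*eta*D)
R = 1.381e-23 * 306 / (6 * pi * 0.00088 * 7.081e-11)
R = 3.5978e-09 m = 3.6 nm

3.6


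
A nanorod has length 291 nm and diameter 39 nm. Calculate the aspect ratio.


Aspect ratio AR = length / diameter
AR = 291 / 39
AR = 7.46

7.46


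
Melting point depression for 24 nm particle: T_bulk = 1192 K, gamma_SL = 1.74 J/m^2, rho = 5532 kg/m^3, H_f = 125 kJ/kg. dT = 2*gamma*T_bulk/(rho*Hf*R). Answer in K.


Radius R = 24/2 = 12 nm = 1.2e-08 m
Convert H_f = 125 kJ/kg = 125000 J/kg
dT = 2 * gamma_SL * T_bulk / (rho * H_f * R)
dT = 2 * 1.74 * 1192 / (5532 * 125000 * 1.2e-08)
dT = 499.9 K

499.9


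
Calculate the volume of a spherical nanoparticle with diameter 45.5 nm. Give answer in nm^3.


Radius r = 45.5/2 = 22.75 nm
Volume V = (4/3) * pi * r^3
V = (4/3) * pi * (22.75)^3
V = 49321.11 nm^3

49321.11


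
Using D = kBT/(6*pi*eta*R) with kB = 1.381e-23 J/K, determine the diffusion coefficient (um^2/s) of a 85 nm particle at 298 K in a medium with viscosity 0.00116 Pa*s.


Radius R = 85/2 = 42.5 nm = 4.25e-08 m
D = kB*T / (6*pi*eta*R)
D = 1.381e-23 * 298 / (6 * pi * 0.00116 * 4.25e-08)
D = 4.42855e-12 m^2/s = 4.429 um^2/s

4.429


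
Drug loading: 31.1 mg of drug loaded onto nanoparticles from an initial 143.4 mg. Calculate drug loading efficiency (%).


Drug loading efficiency = (drug loaded / drug initial) * 100
DLE = 31.1 / 143.4 * 100
DLE = 0.2169 * 100
DLE = 21.69%

21.69
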